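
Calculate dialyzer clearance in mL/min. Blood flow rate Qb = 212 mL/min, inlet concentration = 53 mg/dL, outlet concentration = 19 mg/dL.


K = Qb * (Cb_in - Cb_out) / Cb_in
K = 212 * (53 - 19) / 53
K = 136 mL/min


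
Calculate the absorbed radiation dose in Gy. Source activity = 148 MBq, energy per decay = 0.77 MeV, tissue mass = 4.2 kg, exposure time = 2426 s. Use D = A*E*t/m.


A = 148 MBq = 1.4800e+08 Bq
E = 0.77 MeV = 1.23354e-13 J
D = A*E*t/m = 1.4800e+08*1.23354e-13*2426/4.2
D = 0.01055 Gy


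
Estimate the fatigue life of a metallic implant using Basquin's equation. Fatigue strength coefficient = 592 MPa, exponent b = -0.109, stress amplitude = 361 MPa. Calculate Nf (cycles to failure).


sigma_a = sigma_f' * (2Nf)^b
2Nf = (sigma_a/sigma_f')^(1/b)
2Nf = (361/592)^(1/-0.109)
2Nf = 93.492177
Nf = 46.75


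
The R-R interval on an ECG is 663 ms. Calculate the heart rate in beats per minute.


HR = 60 / RR_interval(s)
RR = 663 ms = 0.663 s
HR = 60 / 0.663 = 90.5 bpm


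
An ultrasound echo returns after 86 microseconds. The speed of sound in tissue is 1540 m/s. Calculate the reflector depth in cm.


depth = c * t / 2
t = 86 us = 8.6000e-05 s
depth = 1540 * 8.6000e-05 / 2
depth = 0.06622 m = 6.622 cm


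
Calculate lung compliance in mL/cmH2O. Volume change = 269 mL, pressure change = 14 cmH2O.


C = dV / dP
C = 269 / 14
C = 19.21 mL/cmH2O


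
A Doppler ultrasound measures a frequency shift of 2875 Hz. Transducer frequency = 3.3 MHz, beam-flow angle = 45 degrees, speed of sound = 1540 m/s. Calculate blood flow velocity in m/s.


v = fd * c / (2 * f0 * cos(theta))
v = 2875 * 1540 / (2 * 3.3000e+06 * cos(45))
v = 0.9487 m/s


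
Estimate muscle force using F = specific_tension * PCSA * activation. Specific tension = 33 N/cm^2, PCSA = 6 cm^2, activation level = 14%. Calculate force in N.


F = sigma * PCSA * activation
F = 33 * 6 * 0.14
F = 27.72 N


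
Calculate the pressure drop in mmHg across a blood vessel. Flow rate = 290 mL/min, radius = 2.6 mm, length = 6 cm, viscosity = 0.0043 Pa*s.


dP = 8*mu*L*Q / (pi*r^4)
Q = 290 mL/min = 4.83333e-06 m^3/s
dP = 69.4885 Pa = 69.4885 / 133.322 mmHg = 0.5212 mmHg


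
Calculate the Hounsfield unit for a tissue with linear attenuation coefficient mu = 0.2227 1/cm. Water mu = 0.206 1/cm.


HU = ((mu_tissue - mu_water) / mu_water) * 1000
HU = ((0.2227 - 0.206) / 0.206) * 1000
HU = 81.07


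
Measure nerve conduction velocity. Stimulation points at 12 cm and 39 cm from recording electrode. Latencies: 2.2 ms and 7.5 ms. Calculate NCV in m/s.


Distance = (39 - 12) / 100 = 0.27 m
dt = (7.5 - 2.2) / 1000 = 0.0053 s
NCV = dist / dt = 50.94 m/s


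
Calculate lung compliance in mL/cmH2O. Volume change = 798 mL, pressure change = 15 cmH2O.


C = dV / dP
C = 798 / 15
C = 53.2 mL/cmH2O


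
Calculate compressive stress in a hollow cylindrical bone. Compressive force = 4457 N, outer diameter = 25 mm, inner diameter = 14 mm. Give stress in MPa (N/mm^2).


A = pi*(r_o^2 - r_i^2)
r_o = 12.5 mm, r_i = 7 mm
A = 336.936 mm^2
sigma = F/A = 4457 / 336.936
sigma = 13.23 MPa


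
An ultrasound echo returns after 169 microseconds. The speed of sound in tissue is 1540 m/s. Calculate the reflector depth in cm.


depth = c * t / 2
t = 169 us = 1.6900e-04 s
depth = 1540 * 1.6900e-04 / 2
depth = 0.13013 m = 13.013 cm


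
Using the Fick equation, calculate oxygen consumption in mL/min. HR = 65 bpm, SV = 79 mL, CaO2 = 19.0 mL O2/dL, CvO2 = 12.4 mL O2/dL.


CO = HR*SV = 65*79/1000 = 5.135 L/min
a-v O2 diff = 19.0 - 12.4 = 6.6 mL/dL
VO2 = CO * (CaO2-CvO2) * 10 dL/L
VO2 = 5.135 * 6.6 * 10
VO2 = 338.9 mL/min


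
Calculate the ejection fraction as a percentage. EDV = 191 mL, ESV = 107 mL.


SV = EDV - ESV = 191 - 107 = 84 mL
EF = SV/EDV * 100 = 84/191 * 100
EF = 43.98%


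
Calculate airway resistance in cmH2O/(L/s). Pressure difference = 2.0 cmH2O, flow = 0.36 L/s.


R = dP / flow
R = 2.0 / 0.36
R = 5.556 cmH2O/(L/s)


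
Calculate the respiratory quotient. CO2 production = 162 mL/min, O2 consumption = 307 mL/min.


RQ = VCO2 / VO2
RQ = 162 / 307
RQ = 0.5277


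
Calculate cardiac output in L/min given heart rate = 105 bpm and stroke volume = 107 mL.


CO = HR * SV
CO = 105 * 107 / 1000
CO = 11.23 L/min


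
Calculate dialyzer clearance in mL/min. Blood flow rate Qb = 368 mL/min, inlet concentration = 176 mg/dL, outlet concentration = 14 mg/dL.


K = Qb * (Cb_in - Cb_out) / Cb_in
K = 368 * (176 - 14) / 176
K = 338.7 mL/min


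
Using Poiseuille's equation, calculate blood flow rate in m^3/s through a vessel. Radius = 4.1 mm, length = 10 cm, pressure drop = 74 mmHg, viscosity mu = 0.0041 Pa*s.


Q = pi*r^4*dP / (8*mu*L)
r = 0.0041 m, L = 0.1 m
dP = 74 mmHg = 9865.828 Pa
Q = 0.00267 m^3/s


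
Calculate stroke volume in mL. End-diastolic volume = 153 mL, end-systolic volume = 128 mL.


SV = EDV - ESV
SV = 153 - 128
SV = 25 mL


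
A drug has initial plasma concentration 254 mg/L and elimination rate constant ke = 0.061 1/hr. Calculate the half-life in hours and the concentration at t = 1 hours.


t_half = ln(2) / ke = 0.693147 / 0.061 = 11.36 hr
C(t) = C0 * exp(-ke*t) = 254 * exp(-0.061*1)
C(1) = 239 mg/L


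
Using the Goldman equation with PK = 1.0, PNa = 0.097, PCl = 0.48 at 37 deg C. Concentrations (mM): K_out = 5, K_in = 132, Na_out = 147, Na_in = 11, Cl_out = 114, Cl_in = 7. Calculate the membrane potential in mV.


Vm = (RT/F)*ln((PK*Ko + PNa*Nao + PCl*Cli)/(PK*Ki + PNa*Nai + PCl*Clo))
Numer = 22.619, Denom = 187.787
Vm = -56.56 mV


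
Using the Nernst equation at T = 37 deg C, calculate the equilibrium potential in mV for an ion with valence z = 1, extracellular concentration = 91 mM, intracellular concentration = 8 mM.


E = (RT/(zF)) * ln(C_out/C_in)
T = 37 + 273.15 = 310.15 K
E = (8.314 * 310.15 / (1 * 96485)) * ln(91/8)
E = 64.98 mV


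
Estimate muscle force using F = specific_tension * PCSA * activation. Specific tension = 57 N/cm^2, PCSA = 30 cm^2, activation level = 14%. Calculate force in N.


F = sigma * PCSA * activation
F = 57 * 30 * 0.14
F = 239.4 N


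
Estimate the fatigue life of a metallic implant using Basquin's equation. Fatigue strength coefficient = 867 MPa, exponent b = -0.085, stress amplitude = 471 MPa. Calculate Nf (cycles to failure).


sigma_a = sigma_f' * (2Nf)^b
2Nf = (sigma_a/sigma_f')^(1/b)
2Nf = (471/867)^(1/-0.085)
2Nf = 1311.0697
Nf = 655.5


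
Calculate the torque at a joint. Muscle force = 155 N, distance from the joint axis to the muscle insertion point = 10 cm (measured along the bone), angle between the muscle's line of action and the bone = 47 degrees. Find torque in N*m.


Torque = F * d * sin(theta)   (moment arm = d*sin(theta))
d = 10 cm = 0.1 m
Torque = 155 * 0.1 * sin(47)
Torque = 11.34 N*m


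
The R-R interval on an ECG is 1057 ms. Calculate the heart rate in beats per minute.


HR = 60 / RR_interval(s)
RR = 1057 ms = 1.057 s
HR = 60 / 1.057 = 56.76 bpm


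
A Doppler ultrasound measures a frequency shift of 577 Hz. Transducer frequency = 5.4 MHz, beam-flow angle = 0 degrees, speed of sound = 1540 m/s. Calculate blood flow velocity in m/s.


v = fd * c / (2 * f0 * cos(theta))
v = 577 * 1540 / (2 * 5.4000e+06 * cos(0))
v = 0.08228 m/s


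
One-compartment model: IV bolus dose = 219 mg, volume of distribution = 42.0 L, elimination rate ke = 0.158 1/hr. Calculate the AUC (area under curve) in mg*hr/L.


C0 = Dose/Vd = 219/42.0 = 5.21429 mg/L
AUC = C0/ke = 5.21429/0.158
AUC = 33 mg*hr/L


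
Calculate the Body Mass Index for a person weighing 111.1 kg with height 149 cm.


BMI = weight / height^2
height = 149 cm = 1.49 m
BMI = 111.1 / 1.49^2
BMI = 50.04 kg/m^2


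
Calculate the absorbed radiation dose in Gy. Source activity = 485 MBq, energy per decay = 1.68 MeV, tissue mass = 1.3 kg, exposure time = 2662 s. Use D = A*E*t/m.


A = 485 MBq = 4.8500e+08 Bq
E = 1.68 MeV = 2.69136e-13 J
D = A*E*t/m = 4.8500e+08*2.69136e-13*2662/1.3
D = 0.2673 Gy


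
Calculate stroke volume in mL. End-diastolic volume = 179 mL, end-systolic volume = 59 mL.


SV = EDV - ESV
SV = 179 - 59
SV = 120 mL


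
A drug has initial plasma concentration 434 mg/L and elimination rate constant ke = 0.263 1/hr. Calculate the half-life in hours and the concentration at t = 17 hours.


t_half = ln(2) / ke = 0.693147 / 0.263 = 2.636 hr
C(t) = C0 * exp(-ke*t) = 434 * exp(-0.263*17)
C(17) = 4.963 mg/L


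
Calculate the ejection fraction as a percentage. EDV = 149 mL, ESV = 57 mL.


SV = EDV - ESV = 149 - 57 = 92 mL
EF = SV/EDV * 100 = 92/149 * 100
EF = 61.74%


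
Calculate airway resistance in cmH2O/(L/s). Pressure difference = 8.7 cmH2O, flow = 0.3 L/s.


R = dP / flow
R = 8.7 / 0.3
R = 29 cmH2O/(L/s)


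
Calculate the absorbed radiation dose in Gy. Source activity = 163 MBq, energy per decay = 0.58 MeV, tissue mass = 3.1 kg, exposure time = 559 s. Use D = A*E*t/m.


A = 163 MBq = 1.6300e+08 Bq
E = 0.58 MeV = 9.2916e-14 J
D = A*E*t/m = 1.6300e+08*9.2916e-14*559/3.1
D = 0.002731 Gy


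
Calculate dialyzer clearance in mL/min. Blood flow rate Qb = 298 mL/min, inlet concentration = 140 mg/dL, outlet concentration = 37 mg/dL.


K = Qb * (Cb_in - Cb_out) / Cb_in
K = 298 * (140 - 37) / 140
K = 219.2 mL/min


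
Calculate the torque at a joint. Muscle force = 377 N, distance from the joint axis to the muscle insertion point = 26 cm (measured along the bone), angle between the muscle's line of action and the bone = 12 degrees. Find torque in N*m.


Torque = F * d * sin(theta)   (moment arm = d*sin(theta))
d = 26 cm = 0.26 m
Torque = 377 * 0.26 * sin(12)
Torque = 20.38 N*m


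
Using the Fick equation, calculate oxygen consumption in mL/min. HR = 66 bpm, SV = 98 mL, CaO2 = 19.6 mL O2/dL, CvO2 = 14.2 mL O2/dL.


CO = HR*SV = 66*98/1000 = 6.468 L/min
a-v O2 diff = 19.6 - 14.2 = 5.4 mL/dL
VO2 = CO * (CaO2-CvO2) * 10 dL/L
VO2 = 6.468 * 5.4 * 10
VO2 = 349.3 mL/min


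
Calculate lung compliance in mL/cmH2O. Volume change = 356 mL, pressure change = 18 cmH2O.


C = dV / dP
C = 356 / 18
C = 19.78 mL/cmH2O


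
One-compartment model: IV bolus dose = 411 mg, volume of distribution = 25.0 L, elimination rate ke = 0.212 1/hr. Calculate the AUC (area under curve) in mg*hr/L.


C0 = Dose/Vd = 411/25.0 = 16.44 mg/L
AUC = C0/ke = 16.44/0.212
AUC = 77.55 mg*hr/L


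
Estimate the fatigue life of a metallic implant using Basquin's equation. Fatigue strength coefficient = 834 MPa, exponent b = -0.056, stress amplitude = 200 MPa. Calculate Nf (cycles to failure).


sigma_a = sigma_f' * (2Nf)^b
2Nf = (sigma_a/sigma_f')^(1/b)
2Nf = (200/834)^(1/-0.056)
2Nf = 1.1853814e+11
Nf = 5.9269e+10


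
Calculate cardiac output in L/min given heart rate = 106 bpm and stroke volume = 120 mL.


CO = HR * SV
CO = 106 * 120 / 1000
CO = 12.72 L/min


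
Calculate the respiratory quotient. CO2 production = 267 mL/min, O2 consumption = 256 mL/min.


RQ = VCO2 / VO2
RQ = 267 / 256
RQ = 1.043


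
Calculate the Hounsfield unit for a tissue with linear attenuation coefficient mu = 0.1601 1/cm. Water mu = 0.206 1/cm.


HU = ((mu_tissue - mu_water) / mu_water) * 1000
HU = ((0.1601 - 0.206) / 0.206) * 1000
HU = -222.8


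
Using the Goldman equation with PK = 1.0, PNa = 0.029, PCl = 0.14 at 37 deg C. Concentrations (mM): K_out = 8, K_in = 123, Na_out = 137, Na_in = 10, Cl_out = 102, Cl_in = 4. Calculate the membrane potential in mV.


Vm = (RT/F)*ln((PK*Ko + PNa*Nao + PCl*Cli)/(PK*Ki + PNa*Nai + PCl*Clo))
Numer = 12.533, Denom = 137.57
Vm = -64.03 mV


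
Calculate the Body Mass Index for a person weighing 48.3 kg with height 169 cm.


BMI = weight / height^2
height = 169 cm = 1.69 m
BMI = 48.3 / 1.69^2
BMI = 16.91 kg/m^2


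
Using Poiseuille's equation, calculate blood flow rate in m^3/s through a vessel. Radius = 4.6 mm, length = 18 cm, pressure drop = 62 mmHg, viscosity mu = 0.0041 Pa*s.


Q = pi*r^4*dP / (8*mu*L)
r = 0.0046 m, L = 0.18 m
dP = 62 mmHg = 8265.964 Pa
Q = 0.001969 m^3/s


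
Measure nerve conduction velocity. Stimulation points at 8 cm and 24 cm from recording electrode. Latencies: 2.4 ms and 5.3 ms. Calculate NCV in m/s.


Distance = (24 - 8) / 100 = 0.16 m
dt = (5.3 - 2.4) / 1000 = 0.0029 s
NCV = dist / dt = 55.17 m/s


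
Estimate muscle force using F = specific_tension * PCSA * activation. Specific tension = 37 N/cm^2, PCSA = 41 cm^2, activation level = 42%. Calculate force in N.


F = sigma * PCSA * activation
F = 37 * 41 * 0.42
F = 637.1 N


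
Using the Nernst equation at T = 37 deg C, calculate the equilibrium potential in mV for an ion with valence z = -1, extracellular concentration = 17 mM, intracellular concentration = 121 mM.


E = (RT/(zF)) * ln(C_out/C_in)
T = 37 + 273.15 = 310.15 K
E = (8.314 * 310.15 / (-1 * 96485)) * ln(17/121)
E = 52.45 mV


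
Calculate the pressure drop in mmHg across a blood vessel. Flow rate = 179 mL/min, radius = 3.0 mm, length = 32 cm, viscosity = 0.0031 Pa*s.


dP = 8*mu*L*Q / (pi*r^4)
Q = 179 mL/min = 2.98333e-06 m^3/s
dP = 93.0396 Pa = 93.0396 / 133.322 mmHg = 0.6979 mmHg


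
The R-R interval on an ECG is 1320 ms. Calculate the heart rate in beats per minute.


HR = 60 / RR_interval(s)
RR = 1320 ms = 1.32 s
HR = 60 / 1.32 = 45.45 bpm


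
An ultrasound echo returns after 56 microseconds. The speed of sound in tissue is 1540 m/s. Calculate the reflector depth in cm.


depth = c * t / 2
t = 56 us = 5.6000e-05 s
depth = 1540 * 5.6000e-05 / 2
depth = 0.04312 m = 4.312 cm


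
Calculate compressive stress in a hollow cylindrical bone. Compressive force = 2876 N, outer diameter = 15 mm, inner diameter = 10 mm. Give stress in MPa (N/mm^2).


A = pi*(r_o^2 - r_i^2)
r_o = 7.5 mm, r_i = 5 mm
A = 98.1748 mm^2
sigma = F/A = 2876 / 98.1748
sigma = 29.29 MPa


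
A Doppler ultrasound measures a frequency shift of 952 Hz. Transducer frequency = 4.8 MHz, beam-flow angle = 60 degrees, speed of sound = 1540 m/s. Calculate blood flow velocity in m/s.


v = fd * c / (2 * f0 * cos(theta))
v = 952 * 1540 / (2 * 4.8000e+06 * cos(60))
v = 0.3054 m/s


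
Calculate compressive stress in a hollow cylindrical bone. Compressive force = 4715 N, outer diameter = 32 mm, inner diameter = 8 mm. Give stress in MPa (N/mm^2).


A = pi*(r_o^2 - r_i^2)
r_o = 16 mm, r_i = 4 mm
A = 753.982 mm^2
sigma = F/A = 4715 / 753.982
sigma = 6.253 MPa


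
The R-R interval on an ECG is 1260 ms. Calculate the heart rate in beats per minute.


HR = 60 / RR_interval(s)
RR = 1260 ms = 1.26 s
HR = 60 / 1.26 = 47.62 bpm


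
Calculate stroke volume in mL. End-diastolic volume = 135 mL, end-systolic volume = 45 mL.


SV = EDV - ESV
SV = 135 - 45
SV = 90 mL


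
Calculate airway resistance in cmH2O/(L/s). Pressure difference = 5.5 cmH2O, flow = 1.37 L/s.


R = dP / flow
R = 5.5 / 1.37
R = 4.015 cmH2O/(L/s)


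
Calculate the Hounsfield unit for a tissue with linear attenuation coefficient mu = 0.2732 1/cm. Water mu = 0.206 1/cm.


HU = ((mu_tissue - mu_water) / mu_water) * 1000
HU = ((0.2732 - 0.206) / 0.206) * 1000
HU = 326.2


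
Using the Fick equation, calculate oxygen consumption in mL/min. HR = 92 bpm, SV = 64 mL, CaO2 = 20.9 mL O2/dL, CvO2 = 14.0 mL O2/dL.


CO = HR*SV = 92*64/1000 = 5.888 L/min
a-v O2 diff = 20.9 - 14.0 = 6.9 mL/dL
VO2 = CO * (CaO2-CvO2) * 10 dL/L
VO2 = 5.888 * 6.9 * 10
VO2 = 406.3 mL/min


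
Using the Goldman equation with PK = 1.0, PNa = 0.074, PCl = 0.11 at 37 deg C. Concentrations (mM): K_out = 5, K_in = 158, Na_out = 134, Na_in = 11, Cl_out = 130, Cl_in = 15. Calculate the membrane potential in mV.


Vm = (RT/F)*ln((PK*Ko + PNa*Nao + PCl*Cli)/(PK*Ki + PNa*Nai + PCl*Clo))
Numer = 16.566, Denom = 173.114
Vm = -62.71 mV


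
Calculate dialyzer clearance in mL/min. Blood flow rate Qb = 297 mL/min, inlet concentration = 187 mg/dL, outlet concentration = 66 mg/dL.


K = Qb * (Cb_in - Cb_out) / Cb_in
K = 297 * (187 - 66) / 187
K = 192.2 mL/min


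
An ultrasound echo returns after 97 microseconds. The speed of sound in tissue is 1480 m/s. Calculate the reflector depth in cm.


depth = c * t / 2
t = 97 us = 9.7000e-05 s
depth = 1480 * 9.7000e-05 / 2
depth = 0.07178 m = 7.178 cm


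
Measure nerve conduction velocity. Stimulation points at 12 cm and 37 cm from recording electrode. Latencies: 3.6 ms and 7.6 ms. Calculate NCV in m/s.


Distance = (37 - 12) / 100 = 0.25 m
dt = (7.6 - 3.6) / 1000 = 0.004 s
NCV = dist / dt = 62.5 m/s


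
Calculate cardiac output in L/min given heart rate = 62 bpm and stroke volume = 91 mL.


CO = HR * SV
CO = 62 * 91 / 1000
CO = 5.642 L/min


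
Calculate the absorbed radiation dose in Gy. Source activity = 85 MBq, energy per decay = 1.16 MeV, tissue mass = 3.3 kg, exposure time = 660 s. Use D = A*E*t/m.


A = 85 MBq = 8.5000e+07 Bq
E = 1.16 MeV = 1.85832e-13 J
D = A*E*t/m = 8.5000e+07*1.85832e-13*660/3.3
D = 0.003159 Gy


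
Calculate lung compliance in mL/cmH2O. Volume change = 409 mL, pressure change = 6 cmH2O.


C = dV / dP
C = 409 / 6
C = 68.17 mL/cmH2O


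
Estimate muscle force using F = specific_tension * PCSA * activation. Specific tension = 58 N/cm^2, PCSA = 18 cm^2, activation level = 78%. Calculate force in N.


F = sigma * PCSA * activation
F = 58 * 18 * 0.78
F = 814.3 N


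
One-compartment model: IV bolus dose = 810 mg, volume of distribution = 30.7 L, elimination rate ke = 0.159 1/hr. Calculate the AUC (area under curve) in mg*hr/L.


C0 = Dose/Vd = 810/30.7 = 26.3844 mg/L
AUC = C0/ke = 26.3844/0.159
AUC = 165.9 mg*hr/L


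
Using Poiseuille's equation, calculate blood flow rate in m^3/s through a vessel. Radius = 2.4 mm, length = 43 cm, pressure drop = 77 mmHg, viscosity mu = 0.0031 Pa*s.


Q = pi*r^4*dP / (8*mu*L)
r = 0.0024 m, L = 0.43 m
dP = 77 mmHg = 10265.794 Pa
Q = 1.0034e-04 m^3/s


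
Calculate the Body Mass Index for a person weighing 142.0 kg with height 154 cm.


BMI = weight / height^2
height = 154 cm = 1.54 m
BMI = 142.0 / 1.54^2
BMI = 59.88 kg/m^2


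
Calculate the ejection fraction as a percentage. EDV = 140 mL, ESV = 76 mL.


SV = EDV - ESV = 140 - 76 = 64 mL
EF = SV/EDV * 100 = 64/140 * 100
EF = 45.71%


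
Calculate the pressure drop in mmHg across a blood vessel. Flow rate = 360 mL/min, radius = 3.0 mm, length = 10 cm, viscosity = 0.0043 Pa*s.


dP = 8*mu*L*Q / (pi*r^4)
Q = 360 mL/min = 6e-06 m^3/s
dP = 81.1101 Pa = 81.1101 / 133.322 mmHg = 0.6084 mmHg


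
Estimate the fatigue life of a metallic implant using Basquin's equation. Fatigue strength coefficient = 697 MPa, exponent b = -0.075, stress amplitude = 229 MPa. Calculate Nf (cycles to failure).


sigma_a = sigma_f' * (2Nf)^b
2Nf = (sigma_a/sigma_f')^(1/b)
2Nf = (229/697)^(1/-0.075)
2Nf = 2788028.9
Nf = 1.3940e+06


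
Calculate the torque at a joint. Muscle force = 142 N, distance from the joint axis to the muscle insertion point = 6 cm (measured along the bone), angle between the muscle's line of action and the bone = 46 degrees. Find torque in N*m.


Torque = F * d * sin(theta)   (moment arm = d*sin(theta))
d = 6 cm = 0.06 m
Torque = 142 * 0.06 * sin(46)
Torque = 6.129 N*m


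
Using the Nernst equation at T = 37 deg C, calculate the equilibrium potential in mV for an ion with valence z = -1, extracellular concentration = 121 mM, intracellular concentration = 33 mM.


E = (RT/(zF)) * ln(C_out/C_in)
T = 37 + 273.15 = 310.15 K
E = (8.314 * 310.15 / (-1 * 96485)) * ln(121/33)
E = -34.72 mV


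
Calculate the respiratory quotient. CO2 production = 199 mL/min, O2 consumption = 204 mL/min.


RQ = VCO2 / VO2
RQ = 199 / 204
RQ = 0.9755


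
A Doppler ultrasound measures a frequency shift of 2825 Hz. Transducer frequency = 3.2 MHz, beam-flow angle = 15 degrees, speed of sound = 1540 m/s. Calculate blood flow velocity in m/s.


v = fd * c / (2 * f0 * cos(theta))
v = 2825 * 1540 / (2 * 3.2000e+06 * cos(15))
v = 0.7037 m/s


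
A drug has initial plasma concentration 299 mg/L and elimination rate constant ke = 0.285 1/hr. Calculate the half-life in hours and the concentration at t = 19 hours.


t_half = ln(2) / ke = 0.693147 / 0.285 = 2.432 hr
C(t) = C0 * exp(-ke*t) = 299 * exp(-0.285*19)
C(19) = 1.33 mg/L


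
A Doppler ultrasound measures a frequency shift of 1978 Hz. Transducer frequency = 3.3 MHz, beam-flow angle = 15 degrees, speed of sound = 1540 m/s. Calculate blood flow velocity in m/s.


v = fd * c / (2 * f0 * cos(theta))
v = 1978 * 1540 / (2 * 3.3000e+06 * cos(15))
v = 0.4778 m/s


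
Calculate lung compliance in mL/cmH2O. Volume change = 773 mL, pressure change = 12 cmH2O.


C = dV / dP
C = 773 / 12
C = 64.42 mL/cmH2O


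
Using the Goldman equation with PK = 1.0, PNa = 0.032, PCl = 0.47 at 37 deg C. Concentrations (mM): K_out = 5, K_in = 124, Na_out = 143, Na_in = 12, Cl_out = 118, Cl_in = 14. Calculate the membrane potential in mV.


Vm = (RT/F)*ln((PK*Ko + PNa*Nao + PCl*Cli)/(PK*Ki + PNa*Nai + PCl*Clo))
Numer = 16.156, Denom = 179.844
Vm = -64.4 mV


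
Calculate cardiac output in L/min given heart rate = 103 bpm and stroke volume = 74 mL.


CO = HR * SV
CO = 103 * 74 / 1000
CO = 7.622 L/min


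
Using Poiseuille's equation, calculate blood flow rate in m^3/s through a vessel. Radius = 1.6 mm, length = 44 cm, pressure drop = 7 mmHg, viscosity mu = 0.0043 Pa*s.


Q = pi*r^4*dP / (8*mu*L)
r = 0.0016 m, L = 0.44 m
dP = 7 mmHg = 933.254 Pa
Q = 1.2695e-06 m^3/s


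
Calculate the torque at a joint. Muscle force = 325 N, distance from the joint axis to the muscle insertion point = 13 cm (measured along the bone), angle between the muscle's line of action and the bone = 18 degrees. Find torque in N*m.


Torque = F * d * sin(theta)   (moment arm = d*sin(theta))
d = 13 cm = 0.13 m
Torque = 325 * 0.13 * sin(18)
Torque = 13.06 N*m


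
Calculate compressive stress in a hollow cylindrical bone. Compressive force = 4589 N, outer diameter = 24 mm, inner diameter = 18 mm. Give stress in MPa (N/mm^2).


A = pi*(r_o^2 - r_i^2)
r_o = 12 mm, r_i = 9 mm
A = 197.92 mm^2
sigma = F/A = 4589 / 197.92
sigma = 23.19 MPa


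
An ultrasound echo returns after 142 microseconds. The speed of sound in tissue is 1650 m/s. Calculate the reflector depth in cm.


depth = c * t / 2
t = 142 us = 1.4200e-04 s
depth = 1650 * 1.4200e-04 / 2
depth = 0.11715 m = 11.715 cm


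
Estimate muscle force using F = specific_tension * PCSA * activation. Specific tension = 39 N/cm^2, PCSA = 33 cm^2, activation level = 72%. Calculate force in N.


F = sigma * PCSA * activation
F = 39 * 33 * 0.72
F = 926.6 N


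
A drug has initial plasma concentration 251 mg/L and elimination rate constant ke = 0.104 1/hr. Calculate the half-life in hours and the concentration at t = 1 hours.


t_half = ln(2) / ke = 0.693147 / 0.104 = 6.665 hr
C(t) = C0 * exp(-ke*t) = 251 * exp(-0.104*1)
C(1) = 226.2 mg/L


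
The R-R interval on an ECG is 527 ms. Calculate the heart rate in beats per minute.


HR = 60 / RR_interval(s)
RR = 527 ms = 0.527 s
HR = 60 / 0.527 = 113.9 bpm


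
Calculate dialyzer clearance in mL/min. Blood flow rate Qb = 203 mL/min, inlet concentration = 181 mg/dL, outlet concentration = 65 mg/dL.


K = Qb * (Cb_in - Cb_out) / Cb_in
K = 203 * (181 - 65) / 181
K = 130.1 mL/min


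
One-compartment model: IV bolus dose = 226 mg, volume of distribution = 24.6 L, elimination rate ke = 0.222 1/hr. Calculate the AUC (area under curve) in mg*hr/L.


C0 = Dose/Vd = 226/24.6 = 9.18699 mg/L
AUC = C0/ke = 9.18699/0.222
AUC = 41.38 mg*hr/L


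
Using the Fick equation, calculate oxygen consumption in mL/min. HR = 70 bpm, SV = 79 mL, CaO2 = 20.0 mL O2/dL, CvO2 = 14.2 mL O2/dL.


CO = HR*SV = 70*79/1000 = 5.53 L/min
a-v O2 diff = 20.0 - 14.2 = 5.8 mL/dL
VO2 = CO * (CaO2-CvO2) * 10 dL/L
VO2 = 5.53 * 5.8 * 10
VO2 = 320.7 mL/min


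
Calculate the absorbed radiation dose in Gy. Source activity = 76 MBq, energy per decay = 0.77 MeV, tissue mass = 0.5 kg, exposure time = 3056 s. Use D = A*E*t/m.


A = 76 MBq = 7.6000e+07 Bq
E = 0.77 MeV = 1.23354e-13 J
D = A*E*t/m = 7.6000e+07*1.23354e-13*3056/0.5
D = 0.0573 Gy


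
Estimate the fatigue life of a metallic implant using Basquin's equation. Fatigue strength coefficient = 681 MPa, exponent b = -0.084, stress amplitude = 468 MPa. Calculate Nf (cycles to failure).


sigma_a = sigma_f' * (2Nf)^b
2Nf = (sigma_a/sigma_f')^(1/b)
2Nf = (468/681)^(1/-0.084)
2Nf = 86.95623
Nf = 43.48


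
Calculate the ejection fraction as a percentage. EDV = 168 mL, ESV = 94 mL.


SV = EDV - ESV = 168 - 94 = 74 mL
EF = SV/EDV * 100 = 74/168 * 100
EF = 44.05%


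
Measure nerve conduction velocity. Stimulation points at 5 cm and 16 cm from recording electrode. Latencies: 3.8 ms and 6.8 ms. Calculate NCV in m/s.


Distance = (16 - 5) / 100 = 0.11 m
dt = (6.8 - 3.8) / 1000 = 0.003 s
NCV = dist / dt = 36.67 m/s


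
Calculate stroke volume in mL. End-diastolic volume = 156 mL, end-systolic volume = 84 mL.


SV = EDV - ESV
SV = 156 - 84
SV = 72 mL


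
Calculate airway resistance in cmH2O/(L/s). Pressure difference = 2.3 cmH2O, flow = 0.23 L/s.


R = dP / flow
R = 2.3 / 0.23
R = 10 cmH2O/(L/s)


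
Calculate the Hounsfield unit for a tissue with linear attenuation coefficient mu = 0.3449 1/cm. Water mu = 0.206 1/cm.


HU = ((mu_tissue - mu_water) / mu_water) * 1000
HU = ((0.3449 - 0.206) / 0.206) * 1000
HU = 674.3


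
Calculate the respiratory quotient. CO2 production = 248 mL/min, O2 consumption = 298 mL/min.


RQ = VCO2 / VO2
RQ = 248 / 298
RQ = 0.8322


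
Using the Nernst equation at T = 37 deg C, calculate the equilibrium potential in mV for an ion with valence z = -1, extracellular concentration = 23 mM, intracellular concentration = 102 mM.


E = (RT/(zF)) * ln(C_out/C_in)
T = 37 + 273.15 = 310.15 K
E = (8.314 * 310.15 / (-1 * 96485)) * ln(23/102)
E = 39.81 mV


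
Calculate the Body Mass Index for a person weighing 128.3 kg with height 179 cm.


BMI = weight / height^2
height = 179 cm = 1.79 m
BMI = 128.3 / 1.79^2
BMI = 40.04 kg/m^2


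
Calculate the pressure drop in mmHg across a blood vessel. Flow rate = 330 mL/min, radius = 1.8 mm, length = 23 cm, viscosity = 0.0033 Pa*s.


dP = 8*mu*L*Q / (pi*r^4)
Q = 330 mL/min = 5.5e-06 m^3/s
dP = 1012.64 Pa = 1012.64 / 133.322 mmHg = 7.595 mmHg


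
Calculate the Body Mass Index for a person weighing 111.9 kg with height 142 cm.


BMI = weight / height^2
height = 142 cm = 1.42 m
BMI = 111.9 / 1.42^2
BMI = 55.49 kg/m^2


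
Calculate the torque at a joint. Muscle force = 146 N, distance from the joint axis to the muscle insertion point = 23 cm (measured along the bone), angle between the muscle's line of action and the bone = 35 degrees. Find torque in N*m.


Torque = F * d * sin(theta)   (moment arm = d*sin(theta))
d = 23 cm = 0.23 m
Torque = 146 * 0.23 * sin(35)
Torque = 19.26 N*m


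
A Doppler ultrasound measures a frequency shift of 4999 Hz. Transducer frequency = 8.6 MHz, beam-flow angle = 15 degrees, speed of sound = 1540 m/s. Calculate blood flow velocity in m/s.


v = fd * c / (2 * f0 * cos(theta))
v = 4999 * 1540 / (2 * 8.6000e+06 * cos(15))
v = 0.4634 m/s


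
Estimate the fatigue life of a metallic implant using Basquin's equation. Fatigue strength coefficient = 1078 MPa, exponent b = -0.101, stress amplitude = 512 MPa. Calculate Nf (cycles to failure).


sigma_a = sigma_f' * (2Nf)^b
2Nf = (sigma_a/sigma_f')^(1/b)
2Nf = (512/1078)^(1/-0.101)
2Nf = 1590.2788
Nf = 795.1


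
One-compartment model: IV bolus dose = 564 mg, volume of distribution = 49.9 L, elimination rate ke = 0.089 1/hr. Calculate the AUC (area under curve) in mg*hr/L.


C0 = Dose/Vd = 564/49.9 = 11.3026 mg/L
AUC = C0/ke = 11.3026/0.089
AUC = 127 mg*hr/L


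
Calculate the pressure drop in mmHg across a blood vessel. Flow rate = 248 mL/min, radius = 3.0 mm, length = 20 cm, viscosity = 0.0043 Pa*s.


dP = 8*mu*L*Q / (pi*r^4)
Q = 248 mL/min = 4.13333e-06 m^3/s
dP = 111.752 Pa = 111.752 / 133.322 mmHg = 0.8382 mmHg


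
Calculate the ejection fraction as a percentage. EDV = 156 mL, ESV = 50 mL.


SV = EDV - ESV = 156 - 50 = 106 mL
EF = SV/EDV * 100 = 106/156 * 100
EF = 67.95%


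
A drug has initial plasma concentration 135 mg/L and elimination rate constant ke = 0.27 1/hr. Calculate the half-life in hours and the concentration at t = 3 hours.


t_half = ln(2) / ke = 0.693147 / 0.27 = 2.567 hr
C(t) = C0 * exp(-ke*t) = 135 * exp(-0.27*3)
C(3) = 60.06 mg/L


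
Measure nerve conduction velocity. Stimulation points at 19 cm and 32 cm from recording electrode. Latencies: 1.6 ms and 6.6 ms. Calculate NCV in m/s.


Distance = (32 - 19) / 100 = 0.13 m
dt = (6.6 - 1.6) / 1000 = 0.005 s
NCV = dist / dt = 26 m/s


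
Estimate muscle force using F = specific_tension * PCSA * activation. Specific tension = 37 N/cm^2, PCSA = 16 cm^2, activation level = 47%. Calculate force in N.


F = sigma * PCSA * activation
F = 37 * 16 * 0.47
F = 278.2 N


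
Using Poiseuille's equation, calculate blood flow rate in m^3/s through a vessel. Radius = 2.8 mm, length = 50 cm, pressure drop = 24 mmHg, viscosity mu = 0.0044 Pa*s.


Q = pi*r^4*dP / (8*mu*L)
r = 0.0028 m, L = 0.5 m
dP = 24 mmHg = 3199.728 Pa
Q = 3.5106e-05 m^3/s


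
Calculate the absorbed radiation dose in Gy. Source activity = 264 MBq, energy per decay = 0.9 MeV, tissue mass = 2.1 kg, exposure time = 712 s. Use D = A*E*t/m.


A = 264 MBq = 2.6400e+08 Bq
E = 0.9 MeV = 1.4418e-13 J
D = A*E*t/m = 2.6400e+08*1.4418e-13*712/2.1
D = 0.01291 Gy


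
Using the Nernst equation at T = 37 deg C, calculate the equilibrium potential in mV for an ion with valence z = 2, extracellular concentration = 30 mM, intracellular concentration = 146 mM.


E = (RT/(zF)) * ln(C_out/C_in)
T = 37 + 273.15 = 310.15 K
E = (8.314 * 310.15 / (2 * 96485)) * ln(30/146)
E = -21.15 mV


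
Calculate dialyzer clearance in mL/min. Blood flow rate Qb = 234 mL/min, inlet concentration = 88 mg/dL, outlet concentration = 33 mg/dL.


K = Qb * (Cb_in - Cb_out) / Cb_in
K = 234 * (88 - 33) / 88
K = 146.2 mL/min


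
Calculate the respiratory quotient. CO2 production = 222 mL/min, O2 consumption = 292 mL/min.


RQ = VCO2 / VO2
RQ = 222 / 292
RQ = 0.7603


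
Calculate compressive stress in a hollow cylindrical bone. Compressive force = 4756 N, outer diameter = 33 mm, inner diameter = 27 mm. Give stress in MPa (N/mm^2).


A = pi*(r_o^2 - r_i^2)
r_o = 16.5 mm, r_i = 13.5 mm
A = 282.743 mm^2
sigma = F/A = 4756 / 282.743
sigma = 16.82 MPa


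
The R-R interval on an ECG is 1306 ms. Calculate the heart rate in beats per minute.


HR = 60 / RR_interval(s)
RR = 1306 ms = 1.306 s
HR = 60 / 1.306 = 45.94 bpm


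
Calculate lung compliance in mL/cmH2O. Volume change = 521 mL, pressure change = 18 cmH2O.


C = dV / dP
C = 521 / 18
C = 28.94 mL/cmH2O


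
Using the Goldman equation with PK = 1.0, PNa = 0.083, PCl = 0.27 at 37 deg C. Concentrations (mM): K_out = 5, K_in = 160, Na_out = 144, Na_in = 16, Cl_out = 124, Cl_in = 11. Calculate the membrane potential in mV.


Vm = (RT/F)*ln((PK*Ko + PNa*Nao + PCl*Cli)/(PK*Ki + PNa*Nai + PCl*Clo))
Numer = 19.922, Denom = 194.808
Vm = -60.94 mV


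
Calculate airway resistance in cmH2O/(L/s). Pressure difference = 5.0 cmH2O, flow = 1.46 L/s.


R = dP / flow
R = 5.0 / 1.46
R = 3.425 cmH2O/(L/s)


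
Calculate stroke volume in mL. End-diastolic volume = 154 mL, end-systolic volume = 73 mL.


SV = EDV - ESV
SV = 154 - 73
SV = 81 mL


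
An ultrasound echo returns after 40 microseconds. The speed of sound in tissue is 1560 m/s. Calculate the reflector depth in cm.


depth = c * t / 2
t = 40 us = 4.0000e-05 s
depth = 1560 * 4.0000e-05 / 2
depth = 0.0312 m = 3.12 cm


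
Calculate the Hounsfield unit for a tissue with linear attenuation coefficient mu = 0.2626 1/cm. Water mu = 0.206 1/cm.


HU = ((mu_tissue - mu_water) / mu_water) * 1000
HU = ((0.2626 - 0.206) / 0.206) * 1000
HU = 274.8


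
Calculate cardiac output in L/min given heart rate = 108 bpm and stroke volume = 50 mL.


CO = HR * SV
CO = 108 * 50 / 1000
CO = 5.4 L/min


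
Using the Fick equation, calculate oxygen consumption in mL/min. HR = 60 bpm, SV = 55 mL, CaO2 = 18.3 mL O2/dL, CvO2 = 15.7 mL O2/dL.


CO = HR*SV = 60*55/1000 = 3.3 L/min
a-v O2 diff = 18.3 - 15.7 = 2.6 mL/dL
VO2 = CO * (CaO2-CvO2) * 10 dL/L
VO2 = 3.3 * 2.6 * 10
VO2 = 85.8 mL/min


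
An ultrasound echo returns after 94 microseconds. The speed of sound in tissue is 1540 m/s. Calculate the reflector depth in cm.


depth = c * t / 2
t = 94 us = 9.4000e-05 s
depth = 1540 * 9.4000e-05 / 2
depth = 0.07238 m = 7.238 cm


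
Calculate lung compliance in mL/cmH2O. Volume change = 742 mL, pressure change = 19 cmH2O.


C = dV / dP
C = 742 / 19
C = 39.05 mL/cmH2O


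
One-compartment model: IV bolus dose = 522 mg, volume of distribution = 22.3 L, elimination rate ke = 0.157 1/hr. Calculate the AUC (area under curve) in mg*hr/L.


C0 = Dose/Vd = 522/22.3 = 23.4081 mg/L
AUC = C0/ke = 23.4081/0.157
AUC = 149.1 mg*hr/L


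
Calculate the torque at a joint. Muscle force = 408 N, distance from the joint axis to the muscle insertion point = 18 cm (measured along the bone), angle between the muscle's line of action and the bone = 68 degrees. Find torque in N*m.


Torque = F * d * sin(theta)   (moment arm = d*sin(theta))
d = 18 cm = 0.18 m
Torque = 408 * 0.18 * sin(68)
Torque = 68.09 N*m


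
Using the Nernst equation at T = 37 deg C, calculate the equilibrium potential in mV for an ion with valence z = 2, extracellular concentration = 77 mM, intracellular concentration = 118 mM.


E = (RT/(zF)) * ln(C_out/C_in)
T = 37 + 273.15 = 310.15 K
E = (8.314 * 310.15 / (2 * 96485)) * ln(77/118)
E = -5.704 mV


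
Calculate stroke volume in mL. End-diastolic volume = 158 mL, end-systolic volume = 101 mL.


SV = EDV - ESV
SV = 158 - 101
SV = 57 mL


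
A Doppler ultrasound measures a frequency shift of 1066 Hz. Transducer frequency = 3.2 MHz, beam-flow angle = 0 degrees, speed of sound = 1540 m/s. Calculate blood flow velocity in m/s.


v = fd * c / (2 * f0 * cos(theta))
v = 1066 * 1540 / (2 * 3.2000e+06 * cos(0))
v = 0.2565 m/s


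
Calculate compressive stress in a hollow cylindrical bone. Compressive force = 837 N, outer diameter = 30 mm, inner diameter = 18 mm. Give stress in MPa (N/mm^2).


A = pi*(r_o^2 - r_i^2)
r_o = 15 mm, r_i = 9 mm
A = 452.389 mm^2
sigma = F/A = 837 / 452.389
sigma = 1.85 MPa


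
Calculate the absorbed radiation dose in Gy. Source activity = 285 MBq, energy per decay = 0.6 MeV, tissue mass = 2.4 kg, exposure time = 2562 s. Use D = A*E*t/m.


A = 285 MBq = 2.8500e+08 Bq
E = 0.6 MeV = 9.612e-14 J
D = A*E*t/m = 2.8500e+08*9.612e-14*2562/2.4
D = 0.02924 Gy


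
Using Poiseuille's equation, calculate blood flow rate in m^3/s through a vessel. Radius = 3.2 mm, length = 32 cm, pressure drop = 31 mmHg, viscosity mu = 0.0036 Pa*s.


Q = pi*r^4*dP / (8*mu*L)
r = 0.0032 m, L = 0.32 m
dP = 31 mmHg = 4132.982 Pa
Q = 1.4773e-04 m^3/s


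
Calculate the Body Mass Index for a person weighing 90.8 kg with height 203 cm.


BMI = weight / height^2
height = 203 cm = 2.03 m
BMI = 90.8 / 2.03^2
BMI = 22.03 kg/m^2


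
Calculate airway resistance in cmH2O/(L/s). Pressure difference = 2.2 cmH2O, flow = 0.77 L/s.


R = dP / flow
R = 2.2 / 0.77
R = 2.857 cmH2O/(L/s)


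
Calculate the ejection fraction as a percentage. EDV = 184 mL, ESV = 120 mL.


SV = EDV - ESV = 184 - 120 = 64 mL
EF = SV/EDV * 100 = 64/184 * 100
EF = 34.78%


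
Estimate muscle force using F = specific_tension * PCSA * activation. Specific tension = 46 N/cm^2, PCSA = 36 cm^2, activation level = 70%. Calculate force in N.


F = sigma * PCSA * activation
F = 46 * 36 * 0.7
F = 1159 N


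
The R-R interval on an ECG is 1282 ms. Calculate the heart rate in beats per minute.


HR = 60 / RR_interval(s)
RR = 1282 ms = 1.282 s
HR = 60 / 1.282 = 46.8 bpm


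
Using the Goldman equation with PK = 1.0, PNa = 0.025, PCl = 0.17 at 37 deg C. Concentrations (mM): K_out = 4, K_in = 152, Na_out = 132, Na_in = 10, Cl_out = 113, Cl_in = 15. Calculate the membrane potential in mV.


Vm = (RT/F)*ln((PK*Ko + PNa*Nao + PCl*Cli)/(PK*Ki + PNa*Nai + PCl*Clo))
Numer = 9.85, Denom = 171.46
Vm = -76.35 mV


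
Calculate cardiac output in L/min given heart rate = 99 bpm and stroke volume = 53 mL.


CO = HR * SV
CO = 99 * 53 / 1000
CO = 5.247 L/min


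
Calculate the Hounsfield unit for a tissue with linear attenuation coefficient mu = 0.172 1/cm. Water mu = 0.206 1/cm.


HU = ((mu_tissue - mu_water) / mu_water) * 1000
HU = ((0.172 - 0.206) / 0.206) * 1000
HU = -165


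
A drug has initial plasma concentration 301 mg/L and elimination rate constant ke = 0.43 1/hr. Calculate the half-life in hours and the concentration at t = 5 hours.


t_half = ln(2) / ke = 0.693147 / 0.43 = 1.612 hr
C(t) = C0 * exp(-ke*t) = 301 * exp(-0.43*5)
C(5) = 35.06 mg/L


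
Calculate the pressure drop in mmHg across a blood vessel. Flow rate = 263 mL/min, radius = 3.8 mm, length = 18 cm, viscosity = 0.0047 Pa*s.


dP = 8*mu*L*Q / (pi*r^4)
Q = 263 mL/min = 4.38333e-06 m^3/s
dP = 45.2877 Pa = 45.2877 / 133.322 mmHg = 0.3397 mmHg


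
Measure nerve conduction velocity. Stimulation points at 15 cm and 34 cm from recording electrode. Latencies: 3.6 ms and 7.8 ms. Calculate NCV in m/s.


Distance = (34 - 15) / 100 = 0.19 m
dt = (7.8 - 3.6) / 1000 = 0.0042 s
NCV = dist / dt = 45.24 m/s


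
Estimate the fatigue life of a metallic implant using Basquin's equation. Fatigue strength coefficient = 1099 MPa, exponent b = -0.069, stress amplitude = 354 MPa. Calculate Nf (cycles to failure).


sigma_a = sigma_f' * (2Nf)^b
2Nf = (sigma_a/sigma_f')^(1/b)
2Nf = (354/1099)^(1/-0.069)
2Nf = 13500631
Nf = 6.7503e+06


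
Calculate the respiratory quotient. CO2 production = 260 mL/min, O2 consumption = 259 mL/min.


RQ = VCO2 / VO2
RQ = 260 / 259
RQ = 1.004


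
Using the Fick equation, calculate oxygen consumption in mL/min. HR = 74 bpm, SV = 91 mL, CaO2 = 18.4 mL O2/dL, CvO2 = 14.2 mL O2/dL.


CO = HR*SV = 74*91/1000 = 6.734 L/min
a-v O2 diff = 18.4 - 14.2 = 4.2 mL/dL
VO2 = CO * (CaO2-CvO2) * 10 dL/L
VO2 = 6.734 * 4.2 * 10
VO2 = 282.8 mL/min


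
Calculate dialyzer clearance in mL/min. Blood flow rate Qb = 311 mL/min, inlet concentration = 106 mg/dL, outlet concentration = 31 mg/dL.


K = Qb * (Cb_in - Cb_out) / Cb_in
K = 311 * (106 - 31) / 106
K = 220 mL/min


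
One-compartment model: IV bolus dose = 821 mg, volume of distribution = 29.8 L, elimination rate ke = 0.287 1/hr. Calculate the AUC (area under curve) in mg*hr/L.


C0 = Dose/Vd = 821/29.8 = 27.5503 mg/L
AUC = C0/ke = 27.5503/0.287
AUC = 95.99 mg*hr/L


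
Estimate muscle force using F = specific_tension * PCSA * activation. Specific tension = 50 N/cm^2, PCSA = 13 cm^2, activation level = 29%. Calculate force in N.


F = sigma * PCSA * activation
F = 50 * 13 * 0.29
F = 188.5 N


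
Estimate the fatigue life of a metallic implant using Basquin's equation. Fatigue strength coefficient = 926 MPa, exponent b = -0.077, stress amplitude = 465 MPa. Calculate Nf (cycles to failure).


sigma_a = sigma_f' * (2Nf)^b
2Nf = (sigma_a/sigma_f')^(1/b)
2Nf = (465/926)^(1/-0.077)
2Nf = 7676.6063
Nf = 3838


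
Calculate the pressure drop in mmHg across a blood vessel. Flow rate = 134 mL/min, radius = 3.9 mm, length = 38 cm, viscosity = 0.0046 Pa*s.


dP = 8*mu*L*Q / (pi*r^4)
Q = 134 mL/min = 2.23333e-06 m^3/s
dP = 42.9711 Pa = 42.9711 / 133.322 mmHg = 0.3223 mmHg


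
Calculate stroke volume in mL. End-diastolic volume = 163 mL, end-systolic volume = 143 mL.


SV = EDV - ESV
SV = 163 - 143
SV = 20 mL
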